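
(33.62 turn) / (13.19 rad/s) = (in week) 2.648e-05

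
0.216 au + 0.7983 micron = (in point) 9.16e+13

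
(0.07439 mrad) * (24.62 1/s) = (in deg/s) 0.1049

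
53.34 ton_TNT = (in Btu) 2.115e+08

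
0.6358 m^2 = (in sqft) 6.844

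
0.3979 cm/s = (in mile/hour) 0.008901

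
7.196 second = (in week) 1.19e-05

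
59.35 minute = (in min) 59.35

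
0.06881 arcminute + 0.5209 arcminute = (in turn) 2.73e-05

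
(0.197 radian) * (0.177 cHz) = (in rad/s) 0.0003487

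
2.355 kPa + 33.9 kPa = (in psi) 5.258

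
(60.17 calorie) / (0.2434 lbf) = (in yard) 254.3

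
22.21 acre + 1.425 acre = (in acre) 23.64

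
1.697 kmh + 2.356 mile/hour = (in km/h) 5.489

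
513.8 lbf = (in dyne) 2.285e+08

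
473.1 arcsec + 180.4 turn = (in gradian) 7.216e+04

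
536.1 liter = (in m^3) 0.5361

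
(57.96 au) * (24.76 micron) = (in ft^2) 2.311e+09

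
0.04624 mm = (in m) 4.624e-05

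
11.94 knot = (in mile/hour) 13.74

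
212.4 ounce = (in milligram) 6.021e+06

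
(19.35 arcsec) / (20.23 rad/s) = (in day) 5.367e-11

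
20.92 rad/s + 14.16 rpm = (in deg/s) 1284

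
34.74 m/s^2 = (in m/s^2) 34.74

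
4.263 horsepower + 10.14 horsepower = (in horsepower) 14.4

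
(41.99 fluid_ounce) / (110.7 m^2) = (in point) 0.0318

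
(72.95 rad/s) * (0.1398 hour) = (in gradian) 2.337e+06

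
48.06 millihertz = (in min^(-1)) 2.884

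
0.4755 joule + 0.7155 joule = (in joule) 1.191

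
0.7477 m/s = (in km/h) 2.692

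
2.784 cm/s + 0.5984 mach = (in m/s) 203.8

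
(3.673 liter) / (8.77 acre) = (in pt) 0.0002934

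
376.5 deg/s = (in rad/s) 6.571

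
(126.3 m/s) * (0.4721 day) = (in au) 3.444e-05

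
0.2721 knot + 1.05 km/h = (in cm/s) 43.16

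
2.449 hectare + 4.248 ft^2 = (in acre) 6.052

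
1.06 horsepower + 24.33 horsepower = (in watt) 1.893e+04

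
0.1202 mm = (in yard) 0.0001315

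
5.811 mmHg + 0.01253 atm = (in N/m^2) 2044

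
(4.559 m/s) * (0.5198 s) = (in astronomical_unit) 1.584e-11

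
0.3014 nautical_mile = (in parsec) 1.809e-14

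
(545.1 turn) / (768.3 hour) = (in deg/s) 0.07095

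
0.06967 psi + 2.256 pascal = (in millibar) 4.826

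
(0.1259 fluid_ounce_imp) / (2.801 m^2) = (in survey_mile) 7.936e-10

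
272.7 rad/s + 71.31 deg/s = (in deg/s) 1.57e+04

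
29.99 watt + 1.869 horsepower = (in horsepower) 1.909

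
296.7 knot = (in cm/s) 1.526e+04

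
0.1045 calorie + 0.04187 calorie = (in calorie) 0.1464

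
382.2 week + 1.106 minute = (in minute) 3.853e+06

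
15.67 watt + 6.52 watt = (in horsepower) 0.02976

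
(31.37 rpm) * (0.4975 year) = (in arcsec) 1.063e+13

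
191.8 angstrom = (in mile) 1.192e-11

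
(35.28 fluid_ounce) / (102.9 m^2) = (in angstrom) 1.014e+05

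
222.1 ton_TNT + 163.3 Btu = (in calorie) 2.221e+11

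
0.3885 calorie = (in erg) 1.625e+07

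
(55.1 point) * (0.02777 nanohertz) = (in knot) 1.049e-12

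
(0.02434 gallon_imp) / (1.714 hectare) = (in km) 6.456e-12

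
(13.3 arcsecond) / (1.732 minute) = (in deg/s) 3.555e-05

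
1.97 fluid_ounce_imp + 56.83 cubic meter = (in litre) 5.683e+04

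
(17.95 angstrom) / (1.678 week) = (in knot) 3.438e-15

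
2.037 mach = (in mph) 1552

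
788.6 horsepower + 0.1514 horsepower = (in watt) 5.882e+05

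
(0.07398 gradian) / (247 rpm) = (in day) 5.2e-10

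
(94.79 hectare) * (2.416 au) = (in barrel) 2.155e+18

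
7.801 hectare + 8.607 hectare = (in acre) 40.55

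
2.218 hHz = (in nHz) 2.218e+11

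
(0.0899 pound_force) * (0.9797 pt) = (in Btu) 1.31e-07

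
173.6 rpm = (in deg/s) 1042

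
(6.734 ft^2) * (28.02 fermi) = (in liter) 1.753e-11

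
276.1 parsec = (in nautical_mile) 4.6e+15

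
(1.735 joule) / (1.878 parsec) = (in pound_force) 6.731e-18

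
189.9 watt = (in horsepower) 0.2547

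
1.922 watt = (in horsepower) 0.002577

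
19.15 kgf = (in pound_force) 42.22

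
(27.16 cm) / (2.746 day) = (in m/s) 1.145e-06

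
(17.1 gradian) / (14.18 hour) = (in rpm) 5.025e-05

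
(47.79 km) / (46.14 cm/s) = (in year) 0.003284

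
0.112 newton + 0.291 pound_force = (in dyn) 1.406e+05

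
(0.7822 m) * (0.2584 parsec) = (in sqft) 6.713e+16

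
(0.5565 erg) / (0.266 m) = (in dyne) 0.02092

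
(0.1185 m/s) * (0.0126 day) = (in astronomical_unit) 8.623e-10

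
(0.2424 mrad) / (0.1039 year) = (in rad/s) 7.398e-11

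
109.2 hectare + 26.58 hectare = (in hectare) 135.8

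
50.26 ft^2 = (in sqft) 50.26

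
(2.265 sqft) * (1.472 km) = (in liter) 3.097e+05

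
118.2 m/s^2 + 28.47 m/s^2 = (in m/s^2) 146.7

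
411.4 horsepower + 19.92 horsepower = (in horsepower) 431.3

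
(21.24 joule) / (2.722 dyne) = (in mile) 484.9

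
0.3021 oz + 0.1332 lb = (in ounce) 2.433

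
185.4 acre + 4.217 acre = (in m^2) 7.674e+05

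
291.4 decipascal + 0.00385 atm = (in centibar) 0.4192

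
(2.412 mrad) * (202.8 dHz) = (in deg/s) 2.803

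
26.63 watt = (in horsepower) 0.03571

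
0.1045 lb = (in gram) 47.4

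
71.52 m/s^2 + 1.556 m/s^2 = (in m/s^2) 73.08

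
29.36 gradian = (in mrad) 461.2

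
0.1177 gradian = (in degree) 0.1059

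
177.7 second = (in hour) 0.04936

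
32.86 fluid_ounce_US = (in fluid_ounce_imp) 34.2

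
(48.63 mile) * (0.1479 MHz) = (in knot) 2.25e+10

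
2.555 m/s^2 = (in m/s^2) 2.555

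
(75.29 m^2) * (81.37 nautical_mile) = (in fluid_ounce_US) 3.837e+11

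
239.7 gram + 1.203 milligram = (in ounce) 8.455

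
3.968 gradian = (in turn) 0.00992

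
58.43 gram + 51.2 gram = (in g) 109.6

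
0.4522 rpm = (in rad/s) 0.04735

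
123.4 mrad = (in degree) 7.07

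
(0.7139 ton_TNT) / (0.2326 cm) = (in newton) 1.284e+12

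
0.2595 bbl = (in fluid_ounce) 1395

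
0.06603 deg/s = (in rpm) 0.01101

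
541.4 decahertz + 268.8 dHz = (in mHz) 5.441e+06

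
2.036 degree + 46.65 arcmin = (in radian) 0.0491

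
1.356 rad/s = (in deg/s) 77.69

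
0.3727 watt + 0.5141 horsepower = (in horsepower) 0.5146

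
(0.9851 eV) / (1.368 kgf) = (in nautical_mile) 6.352e-24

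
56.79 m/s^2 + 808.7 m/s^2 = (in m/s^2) 865.5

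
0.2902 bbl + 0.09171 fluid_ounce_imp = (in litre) 46.14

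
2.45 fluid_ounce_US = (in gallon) 0.01914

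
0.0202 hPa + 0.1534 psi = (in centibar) 1.06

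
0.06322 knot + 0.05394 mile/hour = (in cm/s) 5.664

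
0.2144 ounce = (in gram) 6.078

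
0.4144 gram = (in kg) 0.0004144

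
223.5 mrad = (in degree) 12.81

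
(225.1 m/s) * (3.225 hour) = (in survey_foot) 8.574e+06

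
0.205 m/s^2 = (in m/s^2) 0.205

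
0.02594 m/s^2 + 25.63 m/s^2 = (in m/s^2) 25.66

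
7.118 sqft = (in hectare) 6.613e-05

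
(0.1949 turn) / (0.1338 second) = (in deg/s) 524.4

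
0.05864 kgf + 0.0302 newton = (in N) 0.6053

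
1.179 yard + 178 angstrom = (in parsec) 3.494e-17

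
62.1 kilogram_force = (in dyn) 6.09e+07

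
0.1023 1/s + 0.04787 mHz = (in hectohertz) 0.001023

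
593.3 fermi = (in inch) 2.336e-11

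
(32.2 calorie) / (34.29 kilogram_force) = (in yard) 0.4382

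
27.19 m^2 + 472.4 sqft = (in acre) 0.01756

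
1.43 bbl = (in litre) 227.4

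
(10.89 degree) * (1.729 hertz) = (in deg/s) 18.83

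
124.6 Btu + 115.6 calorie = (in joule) 1.319e+05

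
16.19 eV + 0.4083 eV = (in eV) 16.6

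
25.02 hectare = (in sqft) 2.693e+06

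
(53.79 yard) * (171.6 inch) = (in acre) 0.05298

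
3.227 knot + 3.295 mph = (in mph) 7.009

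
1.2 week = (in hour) 201.6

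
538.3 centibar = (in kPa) 538.3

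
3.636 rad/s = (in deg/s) 208.3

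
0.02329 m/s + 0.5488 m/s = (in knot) 1.112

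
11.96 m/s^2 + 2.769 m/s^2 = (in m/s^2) 14.73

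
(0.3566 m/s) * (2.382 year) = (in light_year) 2.831e-09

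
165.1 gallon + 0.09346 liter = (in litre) 625.1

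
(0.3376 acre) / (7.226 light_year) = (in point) 5.665e-11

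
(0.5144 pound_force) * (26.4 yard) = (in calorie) 13.2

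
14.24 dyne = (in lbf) 3.201e-05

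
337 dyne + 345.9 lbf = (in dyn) 1.539e+08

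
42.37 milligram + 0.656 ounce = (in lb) 0.04109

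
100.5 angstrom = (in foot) 3.297e-08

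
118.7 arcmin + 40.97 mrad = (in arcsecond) 1.557e+04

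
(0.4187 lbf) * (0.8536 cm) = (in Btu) 1.507e-05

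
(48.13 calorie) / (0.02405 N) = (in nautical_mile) 4.521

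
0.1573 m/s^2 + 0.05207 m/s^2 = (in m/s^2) 0.2094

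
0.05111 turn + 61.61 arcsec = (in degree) 18.42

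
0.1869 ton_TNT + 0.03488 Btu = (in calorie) 1.869e+08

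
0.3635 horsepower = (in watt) 271.1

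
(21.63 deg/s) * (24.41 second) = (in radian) 9.215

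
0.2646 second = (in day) 3.062e-06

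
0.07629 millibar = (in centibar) 0.007629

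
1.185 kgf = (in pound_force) 2.612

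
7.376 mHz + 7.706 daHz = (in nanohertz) 7.707e+10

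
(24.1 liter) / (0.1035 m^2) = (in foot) 0.7639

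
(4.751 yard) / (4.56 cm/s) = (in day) 0.001103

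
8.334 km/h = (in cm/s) 231.5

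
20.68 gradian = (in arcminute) 1117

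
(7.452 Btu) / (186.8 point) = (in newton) 1.193e+05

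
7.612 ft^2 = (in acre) 0.0001747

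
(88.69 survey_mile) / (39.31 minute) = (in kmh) 217.9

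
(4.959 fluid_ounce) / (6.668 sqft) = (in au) 1.583e-15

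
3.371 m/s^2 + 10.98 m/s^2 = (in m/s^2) 14.35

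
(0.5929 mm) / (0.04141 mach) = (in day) 4.867e-10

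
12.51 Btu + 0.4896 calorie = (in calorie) 3155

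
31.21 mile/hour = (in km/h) 50.23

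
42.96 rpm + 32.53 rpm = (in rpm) 75.49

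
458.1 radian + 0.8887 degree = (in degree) 2.625e+04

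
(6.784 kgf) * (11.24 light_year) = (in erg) 7.075e+25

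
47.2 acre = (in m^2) 1.91e+05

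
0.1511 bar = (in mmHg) 113.3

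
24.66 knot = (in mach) 0.03726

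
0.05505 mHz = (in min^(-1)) 0.003303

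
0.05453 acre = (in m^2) 220.7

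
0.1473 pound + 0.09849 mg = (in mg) 6.681e+04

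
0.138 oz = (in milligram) 3912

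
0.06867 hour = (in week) 0.0004087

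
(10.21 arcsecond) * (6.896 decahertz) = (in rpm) 0.0326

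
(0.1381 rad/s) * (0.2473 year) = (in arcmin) 3.703e+09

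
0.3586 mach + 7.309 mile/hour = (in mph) 280.4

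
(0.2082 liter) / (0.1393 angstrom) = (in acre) 3693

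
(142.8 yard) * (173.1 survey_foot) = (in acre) 1.702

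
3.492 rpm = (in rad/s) 0.3657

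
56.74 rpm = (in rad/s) 5.942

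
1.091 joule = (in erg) 1.091e+07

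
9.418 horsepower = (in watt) 7023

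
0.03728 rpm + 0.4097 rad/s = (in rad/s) 0.4136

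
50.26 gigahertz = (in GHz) 50.26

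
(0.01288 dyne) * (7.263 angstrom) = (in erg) 9.355e-10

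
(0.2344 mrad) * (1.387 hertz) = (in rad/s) 0.0003251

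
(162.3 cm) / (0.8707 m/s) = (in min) 0.03107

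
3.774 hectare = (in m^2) 3.774e+04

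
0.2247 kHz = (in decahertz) 22.47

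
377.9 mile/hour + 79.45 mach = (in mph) 6.089e+04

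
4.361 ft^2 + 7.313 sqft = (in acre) 0.000268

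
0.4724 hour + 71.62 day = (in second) 6.19e+06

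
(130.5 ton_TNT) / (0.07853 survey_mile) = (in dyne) 4.32e+14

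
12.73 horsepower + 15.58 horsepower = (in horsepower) 28.31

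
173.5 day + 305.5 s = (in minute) 2.498e+05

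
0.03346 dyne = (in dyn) 0.03346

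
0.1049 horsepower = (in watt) 78.22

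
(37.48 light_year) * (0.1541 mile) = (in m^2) 8.794e+19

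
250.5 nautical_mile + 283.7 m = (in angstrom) 4.642e+15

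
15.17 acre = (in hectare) 6.139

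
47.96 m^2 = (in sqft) 516.2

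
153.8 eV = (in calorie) 5.889e-18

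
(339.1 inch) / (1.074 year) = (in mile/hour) 5.689e-07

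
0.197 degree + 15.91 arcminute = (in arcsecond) 1664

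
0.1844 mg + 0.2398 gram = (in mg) 240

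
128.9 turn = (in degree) 4.64e+04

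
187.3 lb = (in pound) 187.3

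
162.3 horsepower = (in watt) 1.21e+05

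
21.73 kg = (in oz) 766.5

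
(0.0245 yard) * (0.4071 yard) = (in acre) 2.061e-06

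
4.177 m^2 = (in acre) 0.001032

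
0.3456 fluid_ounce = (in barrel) 6.429e-05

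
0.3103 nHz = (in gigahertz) 3.103e-19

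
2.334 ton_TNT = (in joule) 9.765e+09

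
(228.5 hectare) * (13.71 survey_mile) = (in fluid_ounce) 1.705e+15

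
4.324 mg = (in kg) 4.324e-06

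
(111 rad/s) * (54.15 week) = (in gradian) 2.314e+11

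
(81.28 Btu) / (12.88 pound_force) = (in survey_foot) 4911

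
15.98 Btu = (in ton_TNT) 4.03e-06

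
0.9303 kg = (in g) 930.3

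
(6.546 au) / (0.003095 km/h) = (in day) 1.318e+10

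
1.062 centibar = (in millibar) 10.62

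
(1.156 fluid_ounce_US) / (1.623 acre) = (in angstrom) 52.05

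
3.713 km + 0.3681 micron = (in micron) 3.713e+09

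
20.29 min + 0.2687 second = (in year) 3.861e-05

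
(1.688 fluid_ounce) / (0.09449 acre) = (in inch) 5.14e-06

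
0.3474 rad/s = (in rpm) 3.317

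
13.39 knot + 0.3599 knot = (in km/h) 25.46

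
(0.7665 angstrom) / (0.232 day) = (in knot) 7.433e-15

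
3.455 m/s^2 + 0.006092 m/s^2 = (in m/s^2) 3.461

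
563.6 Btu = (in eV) 3.711e+24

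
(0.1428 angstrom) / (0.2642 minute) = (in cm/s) 9.008e-11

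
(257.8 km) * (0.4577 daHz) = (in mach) 3465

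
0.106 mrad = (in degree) 0.006073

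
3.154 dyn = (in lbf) 7.09e-06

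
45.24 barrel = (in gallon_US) 1900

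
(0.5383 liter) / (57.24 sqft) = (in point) 0.2869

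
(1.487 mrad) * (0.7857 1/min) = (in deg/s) 0.001116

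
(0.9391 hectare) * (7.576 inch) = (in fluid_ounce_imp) 6.36e+07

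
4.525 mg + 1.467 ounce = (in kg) 0.04159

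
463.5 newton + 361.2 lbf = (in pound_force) 465.4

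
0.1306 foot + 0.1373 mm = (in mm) 39.94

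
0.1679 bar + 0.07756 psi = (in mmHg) 129.9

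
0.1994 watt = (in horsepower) 0.0002674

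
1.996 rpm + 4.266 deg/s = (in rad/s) 0.2835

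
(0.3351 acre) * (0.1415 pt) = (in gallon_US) 17.88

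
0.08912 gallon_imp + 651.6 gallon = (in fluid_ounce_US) 8.342e+04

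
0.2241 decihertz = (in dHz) 0.2241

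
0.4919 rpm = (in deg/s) 2.951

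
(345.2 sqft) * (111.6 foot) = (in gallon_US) 2.882e+05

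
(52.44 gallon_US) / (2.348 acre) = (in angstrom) 2.089e+05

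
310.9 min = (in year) 0.0005915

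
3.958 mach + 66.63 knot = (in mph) 3091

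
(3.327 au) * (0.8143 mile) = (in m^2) 6.522e+14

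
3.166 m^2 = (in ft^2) 34.08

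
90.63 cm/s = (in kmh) 3.263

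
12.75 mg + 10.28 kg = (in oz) 362.6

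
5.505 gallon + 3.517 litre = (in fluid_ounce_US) 823.6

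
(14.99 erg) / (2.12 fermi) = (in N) 7.071e+08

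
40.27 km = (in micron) 4.027e+10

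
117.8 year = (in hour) 1.032e+06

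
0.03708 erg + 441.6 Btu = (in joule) 4.659e+05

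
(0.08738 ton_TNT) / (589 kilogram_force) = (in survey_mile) 39.33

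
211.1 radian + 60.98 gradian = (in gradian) 1.35e+04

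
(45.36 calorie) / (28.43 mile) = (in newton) 0.004148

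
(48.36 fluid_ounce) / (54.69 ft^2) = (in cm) 0.02815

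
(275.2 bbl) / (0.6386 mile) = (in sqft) 0.4583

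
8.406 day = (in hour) 201.7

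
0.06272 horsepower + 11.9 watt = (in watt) 58.67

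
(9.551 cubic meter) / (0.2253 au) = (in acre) 7.002e-14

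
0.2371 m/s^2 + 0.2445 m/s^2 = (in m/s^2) 0.4816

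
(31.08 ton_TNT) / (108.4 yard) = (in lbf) 2.949e+08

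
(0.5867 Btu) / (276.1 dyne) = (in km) 224.2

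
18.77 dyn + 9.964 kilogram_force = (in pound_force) 21.97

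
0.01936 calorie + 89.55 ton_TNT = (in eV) 2.339e+30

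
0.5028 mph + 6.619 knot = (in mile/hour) 8.12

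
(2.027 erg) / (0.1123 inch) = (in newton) 7.106e-05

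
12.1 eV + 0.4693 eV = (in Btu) 1.909e-21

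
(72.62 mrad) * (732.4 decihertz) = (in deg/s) 304.7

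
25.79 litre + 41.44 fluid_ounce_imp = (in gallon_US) 7.124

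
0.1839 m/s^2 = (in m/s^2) 0.1839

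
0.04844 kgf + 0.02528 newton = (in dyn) 5.003e+04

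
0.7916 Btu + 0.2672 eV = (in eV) 5.213e+21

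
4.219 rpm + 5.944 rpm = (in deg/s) 60.98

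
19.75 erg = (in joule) 1.975e-06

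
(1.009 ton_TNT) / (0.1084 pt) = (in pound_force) 2.482e+13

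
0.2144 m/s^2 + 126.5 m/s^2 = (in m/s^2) 126.7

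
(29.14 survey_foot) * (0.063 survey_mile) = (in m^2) 900.5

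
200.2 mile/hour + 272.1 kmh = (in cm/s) 1.651e+04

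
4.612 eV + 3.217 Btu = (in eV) 2.118e+22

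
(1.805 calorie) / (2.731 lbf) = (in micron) 6.217e+05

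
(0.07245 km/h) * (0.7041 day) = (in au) 8.184e-09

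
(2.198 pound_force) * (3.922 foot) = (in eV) 7.295e+19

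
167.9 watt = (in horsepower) 0.2252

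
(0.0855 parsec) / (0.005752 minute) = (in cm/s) 7.644e+17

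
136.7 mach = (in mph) 1.041e+05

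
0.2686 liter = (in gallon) 0.07096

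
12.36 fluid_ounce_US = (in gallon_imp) 0.08041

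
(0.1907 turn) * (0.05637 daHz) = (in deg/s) 38.7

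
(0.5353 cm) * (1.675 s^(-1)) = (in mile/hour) 0.02006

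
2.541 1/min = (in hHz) 0.0004235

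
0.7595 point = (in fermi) 2.679e+11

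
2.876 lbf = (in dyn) 1.279e+06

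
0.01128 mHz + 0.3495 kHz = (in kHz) 0.3495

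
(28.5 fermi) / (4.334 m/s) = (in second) 6.576e-15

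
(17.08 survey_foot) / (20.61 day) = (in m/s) 2.924e-06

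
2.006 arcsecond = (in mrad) 0.009725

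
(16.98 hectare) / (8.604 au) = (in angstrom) 1319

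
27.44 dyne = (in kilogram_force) 2.798e-05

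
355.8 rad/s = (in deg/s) 2.039e+04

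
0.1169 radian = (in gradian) 7.442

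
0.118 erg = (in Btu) 1.118e-11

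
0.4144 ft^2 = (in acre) 9.513e-06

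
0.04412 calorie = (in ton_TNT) 4.412e-11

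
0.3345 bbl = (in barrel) 0.3345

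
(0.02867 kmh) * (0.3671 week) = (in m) 1768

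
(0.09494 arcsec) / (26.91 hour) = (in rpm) 4.537e-11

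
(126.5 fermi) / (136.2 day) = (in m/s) 1.075e-20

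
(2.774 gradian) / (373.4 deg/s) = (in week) 1.106e-08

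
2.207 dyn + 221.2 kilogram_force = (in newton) 2169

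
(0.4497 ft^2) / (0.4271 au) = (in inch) 2.574e-11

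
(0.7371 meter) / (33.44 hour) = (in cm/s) 0.0006123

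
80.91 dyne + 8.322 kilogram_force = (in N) 81.61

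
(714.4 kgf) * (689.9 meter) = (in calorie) 1.155e+06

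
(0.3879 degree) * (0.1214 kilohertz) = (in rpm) 7.849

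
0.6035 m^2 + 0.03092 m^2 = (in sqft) 6.829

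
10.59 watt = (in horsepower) 0.0142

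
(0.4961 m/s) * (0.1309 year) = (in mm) 2.048e+09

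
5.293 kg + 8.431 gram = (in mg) 5.301e+06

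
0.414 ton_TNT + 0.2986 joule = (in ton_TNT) 0.414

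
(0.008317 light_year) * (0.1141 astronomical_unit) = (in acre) 3.319e+20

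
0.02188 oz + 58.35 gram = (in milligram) 5.897e+04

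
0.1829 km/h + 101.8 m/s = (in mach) 0.2991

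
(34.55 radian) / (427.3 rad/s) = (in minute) 0.001348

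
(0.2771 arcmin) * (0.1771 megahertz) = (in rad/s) 14.28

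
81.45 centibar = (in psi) 11.81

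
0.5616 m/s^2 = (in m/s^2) 0.5616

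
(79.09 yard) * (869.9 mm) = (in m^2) 62.91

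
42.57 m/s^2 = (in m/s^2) 42.57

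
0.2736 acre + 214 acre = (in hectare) 86.71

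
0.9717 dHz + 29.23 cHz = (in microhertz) 3.895e+05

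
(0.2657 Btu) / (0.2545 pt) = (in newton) 3.122e+06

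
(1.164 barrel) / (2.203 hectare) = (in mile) 5.22e-09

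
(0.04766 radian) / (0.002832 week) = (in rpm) 0.0002657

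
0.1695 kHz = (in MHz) 0.0001695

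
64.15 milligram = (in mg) 64.15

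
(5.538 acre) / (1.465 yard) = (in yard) 1.83e+04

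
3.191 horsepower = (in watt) 2380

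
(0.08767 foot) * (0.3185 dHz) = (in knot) 0.001654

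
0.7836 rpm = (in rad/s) 0.08206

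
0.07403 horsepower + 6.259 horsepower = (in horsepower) 6.333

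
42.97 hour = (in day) 1.79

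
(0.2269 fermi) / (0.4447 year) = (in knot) 3.145e-23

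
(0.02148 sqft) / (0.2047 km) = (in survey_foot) 3.198e-05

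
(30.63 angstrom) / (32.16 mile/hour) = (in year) 6.756e-18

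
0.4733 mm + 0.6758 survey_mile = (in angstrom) 1.088e+13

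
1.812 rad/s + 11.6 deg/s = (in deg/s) 115.4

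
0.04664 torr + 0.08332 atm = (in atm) 0.08338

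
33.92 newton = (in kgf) 3.459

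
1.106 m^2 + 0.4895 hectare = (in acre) 1.21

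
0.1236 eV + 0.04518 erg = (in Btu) 4.282e-12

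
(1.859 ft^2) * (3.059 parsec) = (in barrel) 1.025e+17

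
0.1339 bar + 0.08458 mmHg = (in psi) 1.944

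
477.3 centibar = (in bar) 4.773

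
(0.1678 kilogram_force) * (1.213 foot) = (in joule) 0.6084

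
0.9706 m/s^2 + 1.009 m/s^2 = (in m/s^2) 1.98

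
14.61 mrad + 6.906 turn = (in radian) 43.41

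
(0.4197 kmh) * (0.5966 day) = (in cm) 6.009e+05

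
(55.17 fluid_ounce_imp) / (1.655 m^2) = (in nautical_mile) 5.114e-07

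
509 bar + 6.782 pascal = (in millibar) 5.09e+05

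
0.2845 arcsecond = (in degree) 7.903e-05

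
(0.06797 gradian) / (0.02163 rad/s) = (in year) 1.565e-09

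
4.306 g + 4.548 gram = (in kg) 0.008854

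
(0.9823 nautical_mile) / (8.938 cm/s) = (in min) 339.2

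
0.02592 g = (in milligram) 25.92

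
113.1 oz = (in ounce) 113.1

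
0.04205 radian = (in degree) 2.409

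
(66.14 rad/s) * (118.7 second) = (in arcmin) 2.699e+07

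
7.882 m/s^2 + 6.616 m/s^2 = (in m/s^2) 14.5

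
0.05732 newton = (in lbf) 0.01289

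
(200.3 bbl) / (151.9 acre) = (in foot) 0.00017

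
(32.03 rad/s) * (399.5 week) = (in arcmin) 2.66e+13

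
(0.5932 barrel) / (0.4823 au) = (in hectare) 1.307e-16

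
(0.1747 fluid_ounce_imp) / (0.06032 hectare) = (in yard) 8.999e-09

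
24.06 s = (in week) 3.978e-05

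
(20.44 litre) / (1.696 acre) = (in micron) 2.978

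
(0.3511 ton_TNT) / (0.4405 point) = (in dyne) 9.453e+17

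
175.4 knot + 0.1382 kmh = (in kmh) 325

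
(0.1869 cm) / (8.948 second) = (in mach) 6.134e-07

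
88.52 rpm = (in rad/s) 9.27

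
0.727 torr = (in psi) 0.01406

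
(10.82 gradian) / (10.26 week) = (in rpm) 2.616e-07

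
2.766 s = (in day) 3.201e-05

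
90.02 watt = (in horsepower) 0.1207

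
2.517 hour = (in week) 0.01498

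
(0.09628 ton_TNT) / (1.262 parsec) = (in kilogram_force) 1.055e-09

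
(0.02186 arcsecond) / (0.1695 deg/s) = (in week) 5.923e-11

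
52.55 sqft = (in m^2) 4.882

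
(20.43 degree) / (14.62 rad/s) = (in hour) 6.775e-06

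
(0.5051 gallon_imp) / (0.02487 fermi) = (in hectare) 9.233e+09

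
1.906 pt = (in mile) 4.178e-07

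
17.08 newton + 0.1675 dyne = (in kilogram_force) 1.742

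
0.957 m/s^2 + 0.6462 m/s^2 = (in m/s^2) 1.603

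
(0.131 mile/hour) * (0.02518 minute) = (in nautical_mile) 4.777e-05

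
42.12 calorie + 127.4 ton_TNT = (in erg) 5.33e+18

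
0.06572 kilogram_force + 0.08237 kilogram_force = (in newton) 1.452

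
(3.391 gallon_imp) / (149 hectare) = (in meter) 1.035e-08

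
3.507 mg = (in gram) 0.003507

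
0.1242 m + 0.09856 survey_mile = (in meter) 158.7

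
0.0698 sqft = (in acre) 1.602e-06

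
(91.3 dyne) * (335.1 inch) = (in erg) 7.771e+04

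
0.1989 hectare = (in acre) 0.4915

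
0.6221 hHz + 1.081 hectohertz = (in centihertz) 1.703e+04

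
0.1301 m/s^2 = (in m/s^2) 0.1301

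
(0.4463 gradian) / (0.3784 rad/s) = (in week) 3.063e-08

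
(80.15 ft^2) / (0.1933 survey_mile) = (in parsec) 7.757e-19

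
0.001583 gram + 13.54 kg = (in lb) 29.85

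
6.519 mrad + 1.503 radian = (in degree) 86.49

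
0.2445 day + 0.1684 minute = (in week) 0.03495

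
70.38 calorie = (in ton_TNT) 7.038e-08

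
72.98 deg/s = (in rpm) 12.16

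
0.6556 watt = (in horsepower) 0.0008792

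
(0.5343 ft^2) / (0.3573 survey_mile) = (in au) 5.77e-16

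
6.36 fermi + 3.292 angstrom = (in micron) 0.0003292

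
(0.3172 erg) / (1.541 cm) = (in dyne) 0.2058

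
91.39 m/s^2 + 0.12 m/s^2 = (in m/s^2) 91.51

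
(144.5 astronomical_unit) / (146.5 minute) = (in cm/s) 2.459e+11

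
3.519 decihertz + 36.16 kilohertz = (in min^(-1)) 2.17e+06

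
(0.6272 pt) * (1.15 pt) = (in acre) 2.218e-11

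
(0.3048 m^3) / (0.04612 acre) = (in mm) 1.633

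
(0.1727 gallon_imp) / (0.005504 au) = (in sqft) 1.026e-11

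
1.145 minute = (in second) 68.7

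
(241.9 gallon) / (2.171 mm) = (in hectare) 0.04218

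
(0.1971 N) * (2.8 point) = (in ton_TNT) 4.653e-14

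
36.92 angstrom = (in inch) 1.454e-07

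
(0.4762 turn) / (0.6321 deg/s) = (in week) 0.0004484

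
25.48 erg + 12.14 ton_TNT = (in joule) 5.079e+10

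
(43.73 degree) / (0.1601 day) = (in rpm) 0.0005269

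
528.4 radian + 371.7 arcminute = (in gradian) 3.365e+04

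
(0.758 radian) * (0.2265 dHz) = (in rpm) 0.1639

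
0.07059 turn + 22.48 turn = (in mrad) 1.417e+05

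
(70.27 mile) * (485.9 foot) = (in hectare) 1675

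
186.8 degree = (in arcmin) 1.121e+04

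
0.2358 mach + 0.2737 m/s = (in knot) 156.6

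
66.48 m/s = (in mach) 0.1952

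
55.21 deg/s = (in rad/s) 0.9636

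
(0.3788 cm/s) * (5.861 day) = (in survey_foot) 6293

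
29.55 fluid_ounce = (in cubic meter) 0.0008739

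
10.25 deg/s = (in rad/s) 0.1789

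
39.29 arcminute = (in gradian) 0.7276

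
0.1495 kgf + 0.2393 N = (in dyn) 1.705e+05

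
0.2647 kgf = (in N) 2.596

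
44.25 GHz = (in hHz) 4.425e+08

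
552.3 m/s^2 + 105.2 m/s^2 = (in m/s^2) 657.5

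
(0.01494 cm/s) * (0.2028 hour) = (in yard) 0.1193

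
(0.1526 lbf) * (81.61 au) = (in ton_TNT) 1981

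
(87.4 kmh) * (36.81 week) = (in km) 5.405e+05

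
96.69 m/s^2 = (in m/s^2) 96.69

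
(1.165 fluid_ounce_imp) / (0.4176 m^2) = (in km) 7.927e-08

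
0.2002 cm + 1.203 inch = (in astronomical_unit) 2.176e-13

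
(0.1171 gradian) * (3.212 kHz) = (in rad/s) 5.908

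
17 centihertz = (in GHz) 1.7e-10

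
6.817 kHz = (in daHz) 681.7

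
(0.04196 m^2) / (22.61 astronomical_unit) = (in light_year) 1.311e-30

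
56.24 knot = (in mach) 0.08497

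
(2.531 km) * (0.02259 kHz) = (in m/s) 5.718e+04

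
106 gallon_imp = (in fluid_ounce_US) 1.629e+04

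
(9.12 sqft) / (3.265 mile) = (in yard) 0.0001763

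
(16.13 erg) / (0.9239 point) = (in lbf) 0.001113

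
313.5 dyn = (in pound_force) 0.0007048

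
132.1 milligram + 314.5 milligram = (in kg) 0.0004466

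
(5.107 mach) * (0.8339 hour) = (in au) 3.49e-05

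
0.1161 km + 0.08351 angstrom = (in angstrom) 1.161e+12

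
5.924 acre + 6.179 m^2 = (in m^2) 2.398e+04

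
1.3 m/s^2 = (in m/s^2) 1.3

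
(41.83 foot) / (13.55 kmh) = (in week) 5.601e-06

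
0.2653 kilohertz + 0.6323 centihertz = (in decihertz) 2653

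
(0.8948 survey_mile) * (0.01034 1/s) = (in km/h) 53.6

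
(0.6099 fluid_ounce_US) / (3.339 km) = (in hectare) 5.402e-13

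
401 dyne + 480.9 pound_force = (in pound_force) 480.9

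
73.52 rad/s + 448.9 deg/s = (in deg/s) 4661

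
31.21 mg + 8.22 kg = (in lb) 18.12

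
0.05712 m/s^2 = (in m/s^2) 0.05712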